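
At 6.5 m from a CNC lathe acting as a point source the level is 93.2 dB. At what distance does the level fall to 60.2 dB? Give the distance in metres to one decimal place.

The 33.0 dB drop corresponds to a distance ratio of 10^(33.0/20) for a point source.
r₂ = 6.5·10^((93.2−60.2)/20) = 6.5·10^(33.0/20) = 290.34 m.

290.3 m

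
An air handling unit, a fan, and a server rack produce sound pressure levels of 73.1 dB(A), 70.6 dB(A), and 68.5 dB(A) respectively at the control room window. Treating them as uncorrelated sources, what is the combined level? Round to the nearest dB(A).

Incoherent sources combine by intensity addition: L_total = 10·log₁₀(Σ 10^(L_i/10)).
Σ 10^(L/10) = 10^(73.1/10) + 10^(70.6/10) + 10^(68.5/10) = 3.898e+07.
L_total = 10·log₁₀(3.898e+07) = 75.91 dB(A).

76 dB(A)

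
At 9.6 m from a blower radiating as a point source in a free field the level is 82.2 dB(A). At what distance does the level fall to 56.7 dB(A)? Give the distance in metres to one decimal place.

The 25.5 dB drop corresponds to a distance ratio of 10^(25.5/20) for a point source.
r₂ = 9.6·10^((82.2−56.7)/20) = 9.6·10^(25.5/20) = 180.83 m.

180.8 m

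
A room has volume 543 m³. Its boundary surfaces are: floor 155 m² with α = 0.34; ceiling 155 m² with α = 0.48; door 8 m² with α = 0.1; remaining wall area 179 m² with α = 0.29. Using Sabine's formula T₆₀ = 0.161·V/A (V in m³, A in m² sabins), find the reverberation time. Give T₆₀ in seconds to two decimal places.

Total absorption A = 155·0.34 + 155·0.48 + 8·0.1 + 179·0.29 = 179.81 m² sabins.
T₆₀ = 0.161 × 543 / 179.81 = 0.486 s.

0.49 s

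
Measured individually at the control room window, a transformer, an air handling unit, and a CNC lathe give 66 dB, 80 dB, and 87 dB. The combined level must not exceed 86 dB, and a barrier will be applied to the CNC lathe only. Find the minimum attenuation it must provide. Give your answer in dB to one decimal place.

2.3 dB

Everything except the CNC lathe sums to 10^(66/10) + 10^(80/10) = 1.040e+08 in linear terms, 80.17 dB.
The limit corresponds to 10^(86/10) = 3.981e+08; subtracting the fixed part leaves 2.941e+08 for the CNC lathe, i.e. 84.69 dB.
Required insertion loss = 87 − 84.69 = 2.31 dB.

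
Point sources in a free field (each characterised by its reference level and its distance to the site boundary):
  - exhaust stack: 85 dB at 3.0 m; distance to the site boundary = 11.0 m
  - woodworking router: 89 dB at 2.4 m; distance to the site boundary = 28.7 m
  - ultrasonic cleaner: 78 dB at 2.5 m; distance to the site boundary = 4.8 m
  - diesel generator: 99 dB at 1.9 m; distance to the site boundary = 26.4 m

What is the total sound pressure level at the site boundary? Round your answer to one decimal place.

First find each source's level at the receiver (point-source: −20·log₁₀(r/r_ref)), then combine on an intensity basis.
exhaust stack: 85 − 20·log₁₀(11.0/3.0) = 85 − 11.29 = 73.71 dB.
woodworking router: 89 − 20·log₁₀(28.7/2.4) = 89 − 21.55 = 67.45 dB.
ultrasonic cleaner: 78 − 20·log₁₀(4.8/2.5) = 78 − 5.67 = 72.33 dB.
diesel generator: 99 − 20·log₁₀(26.4/1.9) = 99 − 22.86 = 76.14 dB.
Σ 10^(L/10) = 8.733e+07 → L_total = 10·log₁₀(8.733e+07) = 79.41 dB.

79.4 dB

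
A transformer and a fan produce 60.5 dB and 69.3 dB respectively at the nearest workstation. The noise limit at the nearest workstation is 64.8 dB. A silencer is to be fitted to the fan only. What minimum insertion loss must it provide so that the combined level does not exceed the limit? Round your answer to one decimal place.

Fixed contribution from the other source: Σ 10^(L/10) = 10^(60.5/10) = 1.122e+06 (60.50 dB).
The limit corresponds to 10^(64.8/10) = 3.020e+06; subtracting the fixed part leaves 1.898e+06 for the fan, i.e. 62.78 dB.
So the fan must be reduced from 69.3 to 62.78 dB: IL = 6.52 dB.

6.5 dB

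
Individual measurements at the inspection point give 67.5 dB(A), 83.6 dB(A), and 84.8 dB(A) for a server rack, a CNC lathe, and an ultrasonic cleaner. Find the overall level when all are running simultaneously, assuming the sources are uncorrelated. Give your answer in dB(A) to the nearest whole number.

Incoherent sources combine by intensity addition: L_total = 10·log₁₀(Σ 10^(L_i/10)).
Σ 10^(L/10) = 10^(67.5/10) + 10^(83.6/10) + 10^(84.8/10) = 5.367e+08.
L_total = 10·log₁₀(5.367e+08) = 87.30 dB(A).

87 dB(A)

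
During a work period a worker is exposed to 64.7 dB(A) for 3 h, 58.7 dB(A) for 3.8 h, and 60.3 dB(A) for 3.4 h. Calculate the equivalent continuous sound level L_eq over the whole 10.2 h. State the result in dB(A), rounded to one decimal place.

The energy average is taken in the linear domain: L_eq = 10·log₁₀[(Σ tᵢ·10^(Lᵢ/10))/T], T = 10.2 h.
Σ tᵢ·10^(Lᵢ/10) = 3·10^(64.7/10) + 3.8·10^(58.7/10) + 3.4·10^(60.3/10) = 1.531e+07.
L_eq = 10·log₁₀(1.531e+07/10.2) = 61.76 dB(A).

61.8 dB(A)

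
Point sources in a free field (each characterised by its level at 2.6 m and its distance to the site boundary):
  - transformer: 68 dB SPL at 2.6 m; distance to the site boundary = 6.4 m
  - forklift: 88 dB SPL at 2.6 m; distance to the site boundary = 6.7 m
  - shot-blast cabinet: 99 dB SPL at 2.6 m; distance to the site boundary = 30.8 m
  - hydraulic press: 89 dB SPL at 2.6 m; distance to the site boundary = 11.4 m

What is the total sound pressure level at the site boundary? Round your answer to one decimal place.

Apply inverse-square spreading to bring every level to the receiver, then sum 10^(L/10).
transformer: 68 − 20·log₁₀(6.4/2.6) = 68 − 7.82 = 60.18 dB SPL.
forklift: 88 − 20·log₁₀(6.7/2.6) = 88 − 8.22 = 79.78 dB SPL.
shot-blast cabinet: 99 − 20·log₁₀(30.8/2.6) = 99 − 21.47 = 77.53 dB SPL.
hydraulic press: 89 − 20·log₁₀(11.4/2.6) = 89 − 12.84 = 76.16 dB SPL.
Σ 10^(L/10) = 1.940e+08 → L_total = 10·log₁₀(1.940e+08) = 82.88 dB SPL.

82.9 dB SPL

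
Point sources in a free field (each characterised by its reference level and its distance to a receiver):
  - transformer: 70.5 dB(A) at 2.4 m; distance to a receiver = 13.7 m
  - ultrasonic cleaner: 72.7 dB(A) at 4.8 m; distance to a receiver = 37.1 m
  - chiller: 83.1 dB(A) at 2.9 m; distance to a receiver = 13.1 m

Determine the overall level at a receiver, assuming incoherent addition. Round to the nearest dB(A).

Propagate each source to the receiver with L = L_ref − 20·log₁₀(r/r_ref), then add intensities.
transformer: 70.5 − 20·log₁₀(13.7/2.4) = 70.5 − 15.13 = 55.37 dB(A).
ultrasonic cleaner: 72.7 − 20·log₁₀(37.1/4.8) = 72.7 − 17.76 = 54.94 dB(A).
chiller: 83.1 − 20·log₁₀(13.1/2.9) = 83.1 − 13.10 = 70.00 dB(A).
Σ 10^(L/10) = 1.066e+07 → L_total = 10·log₁₀(1.066e+07) = 70.28 dB(A).

70 dB(A)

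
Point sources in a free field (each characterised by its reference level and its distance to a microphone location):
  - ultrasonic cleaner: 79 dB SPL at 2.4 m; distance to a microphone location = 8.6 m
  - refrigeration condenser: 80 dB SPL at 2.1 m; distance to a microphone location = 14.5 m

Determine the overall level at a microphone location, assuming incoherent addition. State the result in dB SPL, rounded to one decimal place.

First find each source's level at the receiver (point-source: −20·log₁₀(r/r_ref)), then combine on an intensity basis.
ultrasonic cleaner: 79 − 20·log₁₀(8.6/2.4) = 79 − 11.09 = 67.91 dB SPL.
refrigeration condenser: 80 − 20·log₁₀(14.5/2.1) = 80 − 16.78 = 63.22 dB SPL.
Σ 10^(L/10) = 8.284e+06 → L_total = 10·log₁₀(8.284e+06) = 69.18 dB SPL.

69.2 dB SPL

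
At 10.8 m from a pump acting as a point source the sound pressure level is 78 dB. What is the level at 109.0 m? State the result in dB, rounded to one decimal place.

57.9 dB

Spherical spreading from a point source gives a 20·log₁₀(r₂/r₁) drop.
L₂ = 78 − 20·log₁₀(109.0/10.8) = 78 − 20.080 = 57.92 dB.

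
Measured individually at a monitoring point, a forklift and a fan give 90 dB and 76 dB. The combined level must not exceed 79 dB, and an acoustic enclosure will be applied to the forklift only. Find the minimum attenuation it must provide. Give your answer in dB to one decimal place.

The untreated sources together contribute 10^(76/10) = 3.981e+07, i.e. 76.00 dB.
The limit corresponds to 10^(79/10) = 7.943e+07; subtracting the fixed part leaves 3.962e+07 for the forklift, i.e. 75.98 dB.
Required insertion loss = 90 − 75.98 = 14.02 dB.

14.0 dB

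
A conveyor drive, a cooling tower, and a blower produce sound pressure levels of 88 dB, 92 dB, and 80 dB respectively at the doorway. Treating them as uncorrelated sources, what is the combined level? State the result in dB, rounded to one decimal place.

For uncorrelated sources the intensities add, so convert each level to linear form, sum, and take 10·log₁₀ of the total.
Σ 10^(L/10) = 10^(88/10) + 10^(92/10) + 10^(80/10) = 2.316e+09.
L_total = 10·log₁₀(2.316e+09) = 93.65 dB.

93.6 dB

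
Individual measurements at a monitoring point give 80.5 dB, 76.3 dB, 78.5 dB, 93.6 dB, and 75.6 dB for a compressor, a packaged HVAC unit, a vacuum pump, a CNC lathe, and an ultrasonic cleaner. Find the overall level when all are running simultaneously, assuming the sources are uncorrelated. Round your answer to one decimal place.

94.1 dB

For uncorrelated sources the intensities add, so convert each level to linear form, sum, and take 10·log₁₀ of the total.
Σ 10^(L/10) = 10^(80.5/10) + 10^(76.3/10) + 10^(78.5/10) + 10^(93.6/10) + 10^(75.6/10) = 2.553e+09.
L_total = 10·log₁₀(2.553e+09) = 94.07 dB.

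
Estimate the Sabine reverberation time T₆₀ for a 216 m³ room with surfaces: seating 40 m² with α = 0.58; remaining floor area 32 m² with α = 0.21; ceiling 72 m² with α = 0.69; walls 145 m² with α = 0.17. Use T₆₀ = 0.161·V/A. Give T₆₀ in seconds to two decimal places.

0.33 s

A = Σ Sᵢαᵢ = 40·0.58 + 32·0.21 + 72·0.69 + 145·0.17 = 104.25 m².
T₆₀ = 0.161·V/A = 0.161·216/104.25 = 0.334 s.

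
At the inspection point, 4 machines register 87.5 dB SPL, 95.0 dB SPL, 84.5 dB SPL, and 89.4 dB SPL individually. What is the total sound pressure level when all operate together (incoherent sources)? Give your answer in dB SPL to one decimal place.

For uncorrelated sources the intensities add, so convert each level to linear form, sum, and take 10·log₁₀ of the total.
Σ 10^(L/10) = 10^(87.5/10) + 10^(95.0/10) + 10^(84.5/10) + 10^(89.4/10) = 4.877e+09.
L_total = 10·log₁₀(4.877e+09) = 96.88 dB SPL.

96.9 dB SPL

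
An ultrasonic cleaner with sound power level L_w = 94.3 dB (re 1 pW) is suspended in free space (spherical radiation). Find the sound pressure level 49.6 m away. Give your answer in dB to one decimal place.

49.4 dB

The power spreads over a sphere of area 4π·r², so L_p = L_w − 10·log₁₀(4π·r²).
4π·r² = 3.092e+04 m², 10·log₁₀ of that is 44.902 dB.
L_p = 94.3 − 44.902 = 49.40 dB.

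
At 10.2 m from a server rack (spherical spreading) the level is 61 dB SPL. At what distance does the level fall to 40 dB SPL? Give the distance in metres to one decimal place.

The 21.0 dB drop corresponds to a distance ratio of 10^(21.0/20) for a point source.
r₂ = 10.2·10^((61−40)/20) = 10.2·10^(21.0/20) = 114.45 m.

114.4 m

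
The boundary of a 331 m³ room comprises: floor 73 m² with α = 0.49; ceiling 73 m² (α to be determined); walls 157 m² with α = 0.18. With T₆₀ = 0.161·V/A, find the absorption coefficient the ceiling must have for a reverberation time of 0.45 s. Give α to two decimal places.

0.75

From T₆₀ = 0.161·V/A, the target T₆₀ = 0.45 s needs A = 0.161·331/0.45 = 118.42 m².
Absorption from the other surfaces = 73·0.49 + 157·0.18 = 64.03 m², so the ceiling must supply 54.39 m² over 73 m².
α = 54.39/73 = 0.745.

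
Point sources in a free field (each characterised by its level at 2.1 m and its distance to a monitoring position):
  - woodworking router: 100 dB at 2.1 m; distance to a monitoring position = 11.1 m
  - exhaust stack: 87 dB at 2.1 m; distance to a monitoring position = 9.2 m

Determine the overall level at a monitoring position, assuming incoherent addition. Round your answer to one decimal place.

85.8 dB

First find each source's level at the receiver (point-source: −20·log₁₀(r/r_ref)), then combine on an intensity basis.
woodworking router: 100 − 20·log₁₀(11.1/2.1) = 100 − 14.46 = 85.54 dB.
exhaust stack: 87 − 20·log₁₀(9.2/2.1) = 87 − 12.83 = 74.17 dB.
Σ 10^(L/10) = 3.840e+08 → L_total = 10·log₁₀(3.840e+08) = 85.84 dB.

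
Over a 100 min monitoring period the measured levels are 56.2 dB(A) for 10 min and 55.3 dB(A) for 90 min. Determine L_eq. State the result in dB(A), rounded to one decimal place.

L_eq = 10·log₁₀[(1/T)·Σ tᵢ·10^(Lᵢ/10)] with T = 100 min.
Σ tᵢ·10^(Lᵢ/10) = 10·10^(56.2/10) + 90·10^(55.3/10) = 3.466e+07.
L_eq = 10·log₁₀(3.466e+07/100) = 55.40 dB(A).

55.4 dB(A)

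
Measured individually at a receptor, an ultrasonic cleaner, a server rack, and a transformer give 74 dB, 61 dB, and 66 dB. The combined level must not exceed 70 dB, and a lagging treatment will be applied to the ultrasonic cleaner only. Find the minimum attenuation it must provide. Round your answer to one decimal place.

The untreated sources together contribute 10^(61/10) + 10^(66/10) = 5.240e+06, i.e. 67.19 dB.
To meet 70 dB overall, the treated ultrasonic cleaner may contribute at most 10^(70/10) − 5.240e+06 = 4.760e+06, i.e. 66.78 dB.
Required insertion loss = 74 − 66.78 = 7.22 dB.

7.2 dB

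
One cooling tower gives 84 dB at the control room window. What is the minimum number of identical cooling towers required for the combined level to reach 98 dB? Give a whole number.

26

Need L₁ + 10·log₁₀ N ≥ 98, i.e. log₁₀ N ≥ 1.40.
N ≥ 10^(14.0/10) = 25.119, so N = 26.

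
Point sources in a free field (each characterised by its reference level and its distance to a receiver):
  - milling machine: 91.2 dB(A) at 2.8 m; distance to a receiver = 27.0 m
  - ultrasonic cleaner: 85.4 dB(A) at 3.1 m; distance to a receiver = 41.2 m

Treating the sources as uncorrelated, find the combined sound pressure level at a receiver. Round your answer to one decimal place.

72.1 dB(A)

Propagate each source to the receiver with L = L_ref − 20·log₁₀(r/r_ref), then add intensities.
milling machine: 91.2 − 20·log₁₀(27.0/2.8) = 91.2 − 19.68 = 71.52 dB(A).
ultrasonic cleaner: 85.4 − 20·log₁₀(41.2/3.1) = 85.4 − 22.47 = 62.93 dB(A).
Σ 10^(L/10) = 1.614e+07 → L_total = 10·log₁₀(1.614e+07) = 72.08 dB(A).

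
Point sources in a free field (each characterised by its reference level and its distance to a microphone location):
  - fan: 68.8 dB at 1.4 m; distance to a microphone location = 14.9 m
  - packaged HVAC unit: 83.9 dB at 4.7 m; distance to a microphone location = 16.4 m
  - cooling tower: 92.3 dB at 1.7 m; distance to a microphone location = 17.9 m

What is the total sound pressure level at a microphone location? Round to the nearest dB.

76 dB

First find each source's level at the receiver (point-source: −20·log₁₀(r/r_ref)), then combine on an intensity basis.
fan: 68.8 − 20·log₁₀(14.9/1.4) = 68.8 − 20.54 = 48.26 dB.
packaged HVAC unit: 83.9 − 20·log₁₀(16.4/4.7) = 83.9 − 10.85 = 73.05 dB.
cooling tower: 92.3 − 20·log₁₀(17.9/1.7) = 92.3 − 20.45 = 71.85 dB.
Σ 10^(L/10) = 3.555e+07 → L_total = 10·log₁₀(3.555e+07) = 75.51 dB.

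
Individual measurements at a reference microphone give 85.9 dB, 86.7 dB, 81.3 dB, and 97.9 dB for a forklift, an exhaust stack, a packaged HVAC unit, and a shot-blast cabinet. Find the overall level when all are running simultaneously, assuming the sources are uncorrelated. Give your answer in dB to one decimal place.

For uncorrelated sources the intensities add, so convert each level to linear form, sum, and take 10·log₁₀ of the total.
Σ 10^(L/10) = 10^(85.9/10) + 10^(86.7/10) + 10^(81.3/10) + 10^(97.9/10) = 7.158e+09.
L_total = 10·log₁₀(7.158e+09) = 98.55 dB.

98.5 dB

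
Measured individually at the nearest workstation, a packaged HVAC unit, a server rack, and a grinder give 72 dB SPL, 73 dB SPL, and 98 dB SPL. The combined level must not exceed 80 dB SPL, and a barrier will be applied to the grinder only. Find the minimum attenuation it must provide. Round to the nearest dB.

Everything except the grinder sums to 10^(72/10) + 10^(73/10) = 3.580e+07 in linear terms, 75.54 dB SPL.
The limit corresponds to 10^(80/10) = 1.000e+08; subtracting the fixed part leaves 6.420e+07 for the grinder, i.e. 78.08 dB SPL.
So the grinder must be reduced from 98 to 78.08 dB SPL: IL = 19.92 dB.

20 dB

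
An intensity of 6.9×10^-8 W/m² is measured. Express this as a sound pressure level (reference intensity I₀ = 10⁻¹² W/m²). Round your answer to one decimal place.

48.4 dB

Dividing by I₀ shifts the exponent by 12: I/I₀ = 6.9×10^4.
L = 10·(0.8388 + 4) = 48.39 dB.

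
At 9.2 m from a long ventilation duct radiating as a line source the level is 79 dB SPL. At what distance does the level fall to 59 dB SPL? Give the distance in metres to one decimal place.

920.0 m

For a line source L₁ − L₂ = 10·log₁₀(r₂/r₁), so r₂ = r₁·10^((L₁−L₂)/10).
r₂ = 9.2·10^((79−59)/10) = 9.2·10^(20.0/10) = 920.00 m.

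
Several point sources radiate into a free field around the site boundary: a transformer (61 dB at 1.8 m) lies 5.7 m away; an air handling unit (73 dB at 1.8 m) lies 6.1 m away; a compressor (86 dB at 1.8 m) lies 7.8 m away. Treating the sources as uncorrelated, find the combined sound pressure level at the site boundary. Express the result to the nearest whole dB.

Propagate each source to the receiver with L = L_ref − 20·log₁₀(r/r_ref), then add intensities.
transformer: 61 − 20·log₁₀(5.7/1.8) = 61 − 10.01 = 50.99 dB.
air handling unit: 73 − 20·log₁₀(6.1/1.8) = 73 − 10.60 = 62.40 dB.
compressor: 86 − 20·log₁₀(7.8/1.8) = 86 − 12.74 = 73.26 dB.
Σ 10^(L/10) = 2.306e+07 → L_total = 10·log₁₀(2.306e+07) = 73.63 dB.

74 dB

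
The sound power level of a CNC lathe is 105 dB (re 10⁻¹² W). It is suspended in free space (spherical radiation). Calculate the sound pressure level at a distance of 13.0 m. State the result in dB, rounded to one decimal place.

71.7 dB

The power spreads over a sphere of area 4π·r², so L_p = L_w − 10·log₁₀(4π·r²).
4π·r² = 2124 m², 10·log₁₀ of that is 33.271 dB.
L_p = 105 − 33.271 = 71.73 dB.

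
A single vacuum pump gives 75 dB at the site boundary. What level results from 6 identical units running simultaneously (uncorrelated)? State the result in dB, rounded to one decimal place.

82.8 dB

L_total = L₁ + 10·log₁₀ N for N identical incoherent sources.
L_total = 75 + 10·log₁₀(6) = 75 + 7.782 = 82.78 dB.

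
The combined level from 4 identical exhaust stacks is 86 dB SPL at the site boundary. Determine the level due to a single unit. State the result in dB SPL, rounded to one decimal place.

4 equal contributions raise the level by 10·log₁₀ 4 = 6.021 dB, so each unit alone gives 86 − 6.021.

80.0 dB SPL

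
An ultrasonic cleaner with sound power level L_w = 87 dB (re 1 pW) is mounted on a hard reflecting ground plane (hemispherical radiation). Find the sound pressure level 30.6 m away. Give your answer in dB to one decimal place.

49.3 dB

Free-field hemispherical radiation: L_p = L_w − 10·log₁₀(2π·r²), r = 30.6 m.
2π·r² = 5883 m², 10·log₁₀ of that is 37.696 dB.
L_p = 87 − 37.696 = 49.30 dB.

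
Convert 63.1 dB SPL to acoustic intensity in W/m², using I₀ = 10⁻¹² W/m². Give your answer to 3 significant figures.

2.04e-06 W/m²

I/I₀ = 10^(63.1/10) = 2.042e+06, so I = 2.042e+06 × 10⁻¹² W/m².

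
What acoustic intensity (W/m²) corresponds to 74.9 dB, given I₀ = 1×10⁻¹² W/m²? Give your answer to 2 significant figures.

3.1e-05 W/m²

I/I₀ = 10^(74.9/10) = 3.09e+07, so I = 3.09e+07 × 10⁻¹² W/m².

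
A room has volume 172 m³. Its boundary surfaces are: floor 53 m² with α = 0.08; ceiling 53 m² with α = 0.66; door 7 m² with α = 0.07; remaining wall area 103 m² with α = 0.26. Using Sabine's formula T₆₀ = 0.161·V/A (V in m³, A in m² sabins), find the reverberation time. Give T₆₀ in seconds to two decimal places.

Summing Sᵢαᵢ: 53·0.08 + 53·0.66 + 7·0.07 + 103·0.26 = 66.49 m².
T₆₀ = 0.161 × 172 / 66.49 = 0.416 s.

0.42 s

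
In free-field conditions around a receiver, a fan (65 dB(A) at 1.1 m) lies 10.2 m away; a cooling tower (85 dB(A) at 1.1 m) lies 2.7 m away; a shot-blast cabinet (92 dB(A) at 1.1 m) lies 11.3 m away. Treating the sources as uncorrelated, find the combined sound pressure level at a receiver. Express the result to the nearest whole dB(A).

First find each source's level at the receiver (point-source: −20·log₁₀(r/r_ref)), then combine on an intensity basis.
fan: 65 − 20·log₁₀(10.2/1.1) = 65 − 19.34 = 45.66 dB(A).
cooling tower: 85 − 20·log₁₀(2.7/1.1) = 85 − 7.80 = 77.20 dB(A).
shot-blast cabinet: 92 − 20·log₁₀(11.3/1.1) = 92 − 20.23 = 71.77 dB(A).
Σ 10^(L/10) = 6.754e+07 → L_total = 10·log₁₀(6.754e+07) = 78.30 dB(A).

78 dB(A)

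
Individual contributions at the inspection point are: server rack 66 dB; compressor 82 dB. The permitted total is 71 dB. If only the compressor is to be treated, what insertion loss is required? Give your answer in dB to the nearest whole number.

13 dB

The untreated sources together contribute 10^(66/10) = 3.981e+06, i.e. 66.00 dB.
To meet 71 dB overall, the treated compressor may contribute at most 10^(71/10) − 3.981e+06 = 8.608e+06, i.e. 69.35 dB.
So the compressor must be reduced from 82 to 69.35 dB: IL = 12.65 dB.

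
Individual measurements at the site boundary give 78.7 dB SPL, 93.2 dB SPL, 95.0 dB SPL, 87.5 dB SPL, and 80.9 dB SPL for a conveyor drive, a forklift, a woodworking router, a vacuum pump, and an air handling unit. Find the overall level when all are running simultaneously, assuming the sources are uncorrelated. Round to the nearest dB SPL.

98 dB SPL

For uncorrelated sources the intensities add, so convert each level to linear form, sum, and take 10·log₁₀ of the total.
Σ 10^(L/10) = 10^(78.7/10) + 10^(93.2/10) + 10^(95.0/10) + 10^(87.5/10) + 10^(80.9/10) = 6.011e+09.
L_total = 10·log₁₀(6.011e+09) = 97.79 dB SPL.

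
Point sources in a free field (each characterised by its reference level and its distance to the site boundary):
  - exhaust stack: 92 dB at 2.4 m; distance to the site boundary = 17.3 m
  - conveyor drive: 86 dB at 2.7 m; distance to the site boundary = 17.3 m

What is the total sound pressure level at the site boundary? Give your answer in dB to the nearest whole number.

76 dB

Propagate each source to the receiver with L = L_ref − 20·log₁₀(r/r_ref), then add intensities.
exhaust stack: 92 − 20·log₁₀(17.3/2.4) = 92 − 17.16 = 74.84 dB.
conveyor drive: 86 − 20·log₁₀(17.3/2.7) = 86 − 16.13 = 69.87 dB.
Σ 10^(L/10) = 4.020e+07 → L_total = 10·log₁₀(4.020e+07) = 76.04 dB.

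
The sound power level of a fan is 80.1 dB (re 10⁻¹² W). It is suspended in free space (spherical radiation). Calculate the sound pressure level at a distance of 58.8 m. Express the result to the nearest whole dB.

L_p = L_w − 10·log₁₀(4π·r²) with r = 58.8 m.
4π·r² = 4.345e+04 m², 10·log₁₀ of that is 46.380 dB.
L_p = 80.1 − 46.380 = 33.72 dB.

34 dB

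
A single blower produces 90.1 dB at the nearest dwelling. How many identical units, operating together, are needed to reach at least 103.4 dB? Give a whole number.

N identical sources give L₁ + 10·log₁₀ N, so require 10·log₁₀ N ≥ 103.4 − 90.1 = 13.3 dB.
N ≥ 10^(13.3/10) = 21.380, so N = 22.

22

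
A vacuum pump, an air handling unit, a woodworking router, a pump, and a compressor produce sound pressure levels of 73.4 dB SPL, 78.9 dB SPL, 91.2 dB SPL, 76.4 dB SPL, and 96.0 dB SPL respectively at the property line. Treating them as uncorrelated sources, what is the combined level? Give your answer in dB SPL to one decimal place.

97.4 dB SPL

For uncorrelated sources the intensities add, so convert each level to linear form, sum, and take 10·log₁₀ of the total.
Σ 10^(L/10) = 10^(73.4/10) + 10^(78.9/10) + 10^(91.2/10) + 10^(76.4/10) + 10^(96.0/10) = 5.442e+09.
L_total = 10·log₁₀(5.442e+09) = 97.36 dB SPL.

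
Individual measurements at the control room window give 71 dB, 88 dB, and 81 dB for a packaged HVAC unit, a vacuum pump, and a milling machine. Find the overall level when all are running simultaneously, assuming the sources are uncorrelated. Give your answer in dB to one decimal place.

Incoherent sources combine by intensity addition: L_total = 10·log₁₀(Σ 10^(L_i/10)).
Σ 10^(L/10) = 10^(71/10) + 10^(88/10) + 10^(81/10) = 7.694e+08.
L_total = 10·log₁₀(7.694e+08) = 88.86 dB.

88.9 dB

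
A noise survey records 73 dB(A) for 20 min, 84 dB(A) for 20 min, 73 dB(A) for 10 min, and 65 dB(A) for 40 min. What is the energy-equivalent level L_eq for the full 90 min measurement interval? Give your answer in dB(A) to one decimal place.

L_eq = 10·log₁₀[(1/T)·Σ tᵢ·10^(Lᵢ/10)] with T = 90 min.
Σ tᵢ·10^(Lᵢ/10) = 20·10^(73/10) + 20·10^(84/10) + 10·10^(73/10) + 40·10^(65/10) = 5.749e+09.
L_eq = 10·log₁₀(5.749e+09/90) = 78.05 dB(A).

78.1 dB(A)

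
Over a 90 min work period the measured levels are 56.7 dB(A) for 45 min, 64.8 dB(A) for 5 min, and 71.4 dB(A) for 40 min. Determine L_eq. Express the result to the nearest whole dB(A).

Weight each interval's intensity by its duration and average over T = 90 min:
Σ tᵢ·10^(Lᵢ/10) = 45·10^(56.7/10) + 5·10^(64.8/10) + 40·10^(71.4/10) = 5.883e+08.
L_eq = 10·log₁₀(5.883e+08/90) = 68.15 dB(A).

68 dB(A)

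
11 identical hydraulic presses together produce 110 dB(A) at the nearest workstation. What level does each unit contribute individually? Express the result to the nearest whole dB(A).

Dividing the total intensity by 11 lowers the level by 10·log₁₀ 11 = 10.414 dB: L₁ = 110 − 10.414.

100 dB(A)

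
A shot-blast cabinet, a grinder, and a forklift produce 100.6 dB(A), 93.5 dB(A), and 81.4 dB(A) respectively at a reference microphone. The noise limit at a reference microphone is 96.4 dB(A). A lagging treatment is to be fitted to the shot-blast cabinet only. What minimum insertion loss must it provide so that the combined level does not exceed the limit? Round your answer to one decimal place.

Fixed contribution from the other sources: Σ 10^(L/10) = 10^(93.5/10) + 10^(81.4/10) = 2.377e+09 (93.76 dB(A)).
The limit corresponds to 10^(96.4/10) = 4.365e+09; subtracting the fixed part leaves 1.988e+09 for the shot-blast cabinet, i.e. 92.99 dB(A).
Required insertion loss = 100.6 − 92.99 = 7.61 dB.

7.6 dB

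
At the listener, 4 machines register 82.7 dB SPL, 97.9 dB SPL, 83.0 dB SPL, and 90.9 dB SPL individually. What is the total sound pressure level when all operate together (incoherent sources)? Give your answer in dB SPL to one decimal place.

98.9 dB SPL

For uncorrelated sources the intensities add, so convert each level to linear form, sum, and take 10·log₁₀ of the total.
Σ 10^(L/10) = 10^(82.7/10) + 10^(97.9/10) + 10^(83.0/10) + 10^(90.9/10) = 7.782e+09.
L_total = 10·log₁₀(7.782e+09) = 98.91 dB SPL.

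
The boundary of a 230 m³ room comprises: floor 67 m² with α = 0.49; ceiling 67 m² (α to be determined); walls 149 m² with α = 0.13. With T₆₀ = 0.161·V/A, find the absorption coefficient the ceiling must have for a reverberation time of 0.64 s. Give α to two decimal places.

0.08

Required total absorption A = 0.161·230/0.64 = 57.86 m².
Absorption from the other surfaces = 67·0.49 + 149·0.13 = 52.20 m², so the ceiling must supply 5.66 m² over 67 m².
α = 5.66/67 = 0.084.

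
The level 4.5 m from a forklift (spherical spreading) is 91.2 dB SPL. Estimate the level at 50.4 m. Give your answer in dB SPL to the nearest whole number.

70 dB SPL

Point-source attenuation: ΔL = 20·log₁₀(r₂/r₁) = 20·log₁₀(50.4/4.5) = 20.984 dB.
L₂ = 91.2 − 20·log₁₀(50.4/4.5) = 91.2 − 20.984 = 70.22 dB SPL.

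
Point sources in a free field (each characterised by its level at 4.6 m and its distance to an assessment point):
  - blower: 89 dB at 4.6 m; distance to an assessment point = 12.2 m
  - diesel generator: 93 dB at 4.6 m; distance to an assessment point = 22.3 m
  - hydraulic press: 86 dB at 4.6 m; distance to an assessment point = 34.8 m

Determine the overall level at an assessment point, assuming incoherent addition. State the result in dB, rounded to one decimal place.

Propagate each source to the receiver with L = L_ref − 20·log₁₀(r/r_ref), then add intensities.
blower: 89 − 20·log₁₀(12.2/4.6) = 89 − 8.47 = 80.53 dB.
diesel generator: 93 − 20·log₁₀(22.3/4.6) = 93 − 13.71 = 79.29 dB.
hydraulic press: 86 − 20·log₁₀(34.8/4.6) = 86 − 17.58 = 68.42 dB.
Σ 10^(L/10) = 2.048e+08 → L_total = 10·log₁₀(2.048e+08) = 83.11 dB.

83.1 dB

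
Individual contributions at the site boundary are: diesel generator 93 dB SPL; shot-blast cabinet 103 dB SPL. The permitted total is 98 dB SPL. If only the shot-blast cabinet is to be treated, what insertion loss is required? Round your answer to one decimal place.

6.7 dB

Everything except the shot-blast cabinet sums to 10^(93/10) = 1.995e+09 in linear terms, 93.00 dB SPL.
To meet 98 dB SPL overall, the treated shot-blast cabinet may contribute at most 10^(98/10) − 1.995e+09 = 4.314e+09, i.e. 96.35 dB SPL.
So the shot-blast cabinet must be reduced from 103 to 96.35 dB SPL: IL = 6.65 dB.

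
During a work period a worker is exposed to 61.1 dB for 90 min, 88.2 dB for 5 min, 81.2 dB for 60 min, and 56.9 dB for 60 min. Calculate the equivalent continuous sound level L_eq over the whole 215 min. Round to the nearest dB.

Weight each interval's intensity by its duration and average over T = 215 min:
Σ tᵢ·10^(Lᵢ/10) = 90·10^(61.1/10) + 5·10^(88.2/10) + 60·10^(81.2/10) + 60·10^(56.9/10) = 1.136e+10.
L_eq = 10·log₁₀(1.136e+10/215) = 77.23 dB.

77 dB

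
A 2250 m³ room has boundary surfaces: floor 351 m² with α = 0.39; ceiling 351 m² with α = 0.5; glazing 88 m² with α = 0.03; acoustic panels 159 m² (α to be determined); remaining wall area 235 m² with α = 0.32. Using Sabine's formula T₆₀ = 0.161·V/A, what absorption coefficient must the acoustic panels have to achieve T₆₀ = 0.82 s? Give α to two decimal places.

Required total absorption A = 0.161·2250/0.82 = 441.77 m².
Absorption from the other surfaces = 351·0.39 + 351·0.5 + 88·0.03 + 235·0.32 = 390.23 m², so the acoustic panels must supply 51.54 m² over 159 m².
α = 51.54/159 = 0.324.

0.32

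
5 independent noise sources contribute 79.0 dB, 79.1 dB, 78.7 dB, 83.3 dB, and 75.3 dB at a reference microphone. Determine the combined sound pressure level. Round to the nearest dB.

87 dB

For uncorrelated sources the intensities add, so convert each level to linear form, sum, and take 10·log₁₀ of the total.
Σ 10^(L/10) = 10^(79.0/10) + 10^(79.1/10) + 10^(78.7/10) + 10^(83.3/10) + 10^(75.3/10) = 4.825e+08.
L_total = 10·log₁₀(4.825e+08) = 86.84 dB.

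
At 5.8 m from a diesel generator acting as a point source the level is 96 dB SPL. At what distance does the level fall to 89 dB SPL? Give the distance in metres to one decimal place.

13.0 m

For a point source L₁ − L₂ = 20·log₁₀(r₂/r₁), so r₂ = r₁·10^((L₁−L₂)/20).
r₂ = 5.8·10^((96−89)/20) = 5.8·10^(7.0/20) = 12.98 m.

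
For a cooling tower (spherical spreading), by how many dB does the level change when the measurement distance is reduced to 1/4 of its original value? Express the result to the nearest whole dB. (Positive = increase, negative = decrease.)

Point-source spreading: ΔL = −20·log₁₀(r₂/r₁).
ΔL = −20·log₁₀(0.25) = +12.04 dB.

+12 dB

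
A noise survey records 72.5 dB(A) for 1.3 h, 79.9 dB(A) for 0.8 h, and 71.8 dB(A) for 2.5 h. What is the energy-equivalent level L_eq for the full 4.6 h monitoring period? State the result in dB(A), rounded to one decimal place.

74.8 dB(A)

The energy average is taken in the linear domain: L_eq = 10·log₁₀[(Σ tᵢ·10^(Lᵢ/10))/T], T = 4.6 h.
Σ tᵢ·10^(Lᵢ/10) = 1.3·10^(72.5/10) + 0.8·10^(79.9/10) + 2.5·10^(71.8/10) = 1.391e+08.
L_eq = 10·log₁₀(1.391e+08/4.6) = 74.81 dB(A).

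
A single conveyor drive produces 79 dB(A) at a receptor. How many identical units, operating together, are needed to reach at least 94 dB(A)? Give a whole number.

N identical sources give L₁ + 10·log₁₀ N, so require 10·log₁₀ N ≥ 94 − 79 = 15.0 dB.
N ≥ 10^(15.0/10) = 31.623, so N = 32.

32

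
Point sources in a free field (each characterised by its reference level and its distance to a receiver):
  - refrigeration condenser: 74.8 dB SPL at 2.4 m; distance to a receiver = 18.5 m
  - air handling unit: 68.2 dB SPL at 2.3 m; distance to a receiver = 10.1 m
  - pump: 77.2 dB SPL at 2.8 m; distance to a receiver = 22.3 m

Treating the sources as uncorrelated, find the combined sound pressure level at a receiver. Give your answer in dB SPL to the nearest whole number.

First find each source's level at the receiver (point-source: −20·log₁₀(r/r_ref)), then combine on an intensity basis.
refrigeration condenser: 74.8 − 20·log₁₀(18.5/2.4) = 74.8 − 17.74 = 57.06 dB SPL.
air handling unit: 68.2 − 20·log₁₀(10.1/2.3) = 68.2 − 12.85 = 55.35 dB SPL.
pump: 77.2 − 20·log₁₀(22.3/2.8) = 77.2 − 18.02 = 59.18 dB SPL.
Σ 10^(L/10) = 1.678e+06 → L_total = 10·log₁₀(1.678e+06) = 62.25 dB SPL.

62 dB SPL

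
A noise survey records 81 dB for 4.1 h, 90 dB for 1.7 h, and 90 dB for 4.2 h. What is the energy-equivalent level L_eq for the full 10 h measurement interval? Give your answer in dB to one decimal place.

Weight each interval's intensity by its duration and average over T = 10 h:
Σ tᵢ·10^(Lᵢ/10) = 4.1·10^(81/10) + 1.7·10^(90/10) + 4.2·10^(90/10) = 6.416e+09.
L_eq = 10·log₁₀(6.416e+09/10) = 88.07 dB.

88.1 dB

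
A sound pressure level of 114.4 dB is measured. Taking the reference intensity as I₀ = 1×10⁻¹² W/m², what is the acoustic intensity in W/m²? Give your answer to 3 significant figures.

0.275 W/m²

I = I₀·10^(L/10) = 10⁻¹² × 10^(114.4/10) = 10^(-0.560).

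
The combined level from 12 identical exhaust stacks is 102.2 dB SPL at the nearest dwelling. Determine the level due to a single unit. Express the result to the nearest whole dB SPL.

12 equal contributions raise the level by 10·log₁₀ 12 = 10.792 dB, so each unit alone gives 102.2 − 10.792.

91 dB SPL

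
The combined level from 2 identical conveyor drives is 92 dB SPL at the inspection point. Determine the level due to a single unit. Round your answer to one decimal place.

89.0 dB SPL

2 equal contributions raise the level by 10·log₁₀ 2 = 3.010 dB, so each unit alone gives 92 − 3.010.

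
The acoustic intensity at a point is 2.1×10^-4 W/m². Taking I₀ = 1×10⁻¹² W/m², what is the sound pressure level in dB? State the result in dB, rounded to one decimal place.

83.2 dB

Dividing by I₀ shifts the exponent by 12: I/I₀ = 2.1×10^8.
L = 10·(0.3222 + 8) = 83.22 dB.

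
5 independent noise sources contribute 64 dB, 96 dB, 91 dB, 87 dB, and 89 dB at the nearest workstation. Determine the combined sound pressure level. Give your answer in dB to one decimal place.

For uncorrelated sources the intensities add, so convert each level to linear form, sum, and take 10·log₁₀ of the total.
Σ 10^(L/10) = 10^(64/10) + 10^(96/10) + 10^(91/10) + 10^(87/10) + 10^(89/10) = 6.538e+09.
L_total = 10·log₁₀(6.538e+09) = 98.15 dB.

98.2 dB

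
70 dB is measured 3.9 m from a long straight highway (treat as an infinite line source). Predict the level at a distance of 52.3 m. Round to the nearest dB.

59 dB

Cylindrical spreading from a line source gives a 10·log₁₀(r₂/r₁) drop.
L₂ = 70 − 10·log₁₀(52.3/3.9) = 70 − 11.274 = 58.73 dB.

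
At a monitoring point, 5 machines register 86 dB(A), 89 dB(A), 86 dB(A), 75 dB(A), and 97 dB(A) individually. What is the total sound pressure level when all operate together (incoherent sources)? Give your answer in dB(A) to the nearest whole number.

Incoherent sources combine by intensity addition: L_total = 10·log₁₀(Σ 10^(L_i/10)).
Σ 10^(L/10) = 10^(86/10) + 10^(89/10) + 10^(86/10) + 10^(75/10) + 10^(97/10) = 6.634e+09.
L_total = 10·log₁₀(6.634e+09) = 98.22 dB(A).

98 dB(A)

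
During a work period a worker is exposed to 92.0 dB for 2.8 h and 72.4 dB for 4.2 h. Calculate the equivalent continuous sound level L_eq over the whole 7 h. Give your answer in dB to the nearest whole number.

Weight each interval's intensity by its duration and average over T = 7 h:
Σ tᵢ·10^(Lᵢ/10) = 2.8·10^(92.0/10) + 4.2·10^(72.4/10) = 4.511e+09.
L_eq = 10·log₁₀(4.511e+09/7) = 88.09 dB.

88 dB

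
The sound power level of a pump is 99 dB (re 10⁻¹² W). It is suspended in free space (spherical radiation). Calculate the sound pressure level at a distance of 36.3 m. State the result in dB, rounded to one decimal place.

56.8 dB

Free-field spherical radiation: L_p = L_w − 10·log₁₀(4π·r²), r = 36.3 m.
4π·r² = 1.656e+04 m², 10·log₁₀ of that is 42.190 dB.
L_p = 99 − 42.190 = 56.81 dB.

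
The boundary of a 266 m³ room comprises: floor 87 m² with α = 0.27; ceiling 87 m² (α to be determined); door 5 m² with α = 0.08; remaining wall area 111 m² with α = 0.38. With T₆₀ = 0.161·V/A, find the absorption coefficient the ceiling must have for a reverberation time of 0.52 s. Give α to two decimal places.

A = 0.161·V/T₆₀ = 0.161·266/0.52 = 82.36 m² sabins.
Absorption from the other surfaces = 87·0.27 + 5·0.08 + 111·0.38 = 66.07 m², so the ceiling must supply 16.29 m² over 87 m².
α = 16.29/87 = 0.187.

0.19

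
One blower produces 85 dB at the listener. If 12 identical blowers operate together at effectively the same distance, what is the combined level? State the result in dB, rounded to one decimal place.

With 12 equal, uncorrelated contributions the intensity is 12× that of one unit, giving a rise of 10·log₁₀ 12.
L_total = 85 + 10·log₁₀(12) = 85 + 10.792 = 95.79 dB.

95.8 dB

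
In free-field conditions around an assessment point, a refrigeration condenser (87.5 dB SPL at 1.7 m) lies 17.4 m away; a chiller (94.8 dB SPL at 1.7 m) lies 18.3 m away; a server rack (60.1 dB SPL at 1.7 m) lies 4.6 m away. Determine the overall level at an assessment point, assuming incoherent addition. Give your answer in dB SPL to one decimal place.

Propagate each source to the receiver with L = L_ref − 20·log₁₀(r/r_ref), then add intensities.
refrigeration condenser: 87.5 − 20·log₁₀(17.4/1.7) = 87.5 − 20.20 = 67.30 dB SPL.
chiller: 94.8 − 20·log₁₀(18.3/1.7) = 94.8 − 20.64 = 74.16 dB SPL.
server rack: 60.1 − 20·log₁₀(4.6/1.7) = 60.1 − 8.65 = 51.45 dB SPL.
Σ 10^(L/10) = 3.157e+07 → L_total = 10·log₁₀(3.157e+07) = 74.99 dB SPL.

75.0 dB SPL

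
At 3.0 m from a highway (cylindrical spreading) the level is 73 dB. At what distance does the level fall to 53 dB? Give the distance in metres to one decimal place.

300.0 m

The 20.0 dB drop corresponds to a distance ratio of 10^(20.0/10) for a line source.
r₂ = 3.0·10^((73−53)/10) = 3.0·10^(20.0/10) = 300.00 m.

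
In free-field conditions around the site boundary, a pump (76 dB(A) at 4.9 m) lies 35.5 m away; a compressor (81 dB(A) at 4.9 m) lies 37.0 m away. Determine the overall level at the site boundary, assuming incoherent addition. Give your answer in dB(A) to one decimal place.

64.7 dB(A)

First find each source's level at the receiver (point-source: −20·log₁₀(r/r_ref)), then combine on an intensity basis.
pump: 76 − 20·log₁₀(35.5/4.9) = 76 − 17.20 = 58.80 dB(A).
compressor: 81 − 20·log₁₀(37.0/4.9) = 81 − 17.56 = 63.44 dB(A).
Σ 10^(L/10) = 2.966e+06 → L_total = 10·log₁₀(2.966e+06) = 64.72 dB(A).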